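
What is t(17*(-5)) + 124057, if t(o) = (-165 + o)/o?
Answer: 2109019/17 ≈ 1.2406e+5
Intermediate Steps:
t(o) = (-165 + o)/o
t(17*(-5)) + 124057 = (-165 + 17*(-5))/((17*(-5))) + 124057 = (-165 - 85)/(-85) + 124057 = -1/85*(-250) + 124057 = 50/17 + 124057 = 2109019/17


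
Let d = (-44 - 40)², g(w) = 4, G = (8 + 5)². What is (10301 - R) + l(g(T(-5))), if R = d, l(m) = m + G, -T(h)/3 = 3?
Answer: 3418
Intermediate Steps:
G = 169 (G = 13² = 169)
T(h) = -9 (T(h) = -3*3 = -9)
d = 7056 (d = (-84)² = 7056)
l(m) = 169 + m (l(m) = m + 169 = 169 + m)
R = 7056
(10301 - R) + l(g(T(-5))) = (10301 - 1*7056) + (169 + 4) = (10301 - 7056) + 173 = 3245 + 173 = 3418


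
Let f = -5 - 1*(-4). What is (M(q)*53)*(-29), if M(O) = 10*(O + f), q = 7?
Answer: -92220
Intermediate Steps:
f = -1 (f = -5 + 4 = -1)
M(O) = -10 + 10*O (M(O) = 10*(O - 1) = 10*(-1 + O) = -10 + 10*O)
(M(q)*53)*(-29) = ((-10 + 10*7)*53)*(-29) = ((-10 + 70)*53)*(-29) = (60*53)*(-29) = 3180*(-29) = -92220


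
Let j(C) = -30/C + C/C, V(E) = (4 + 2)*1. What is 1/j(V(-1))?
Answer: -1/4 ≈ -0.25000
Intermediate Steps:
V(E) = 6 (V(E) = 6*1 = 6)
j(C) = 1 - 30/C (j(C) = -30/C + 1 = 1 - 30/C)
1/j(V(-1)) = 1/((-30 + 6)/6) = 1/((1/6)*(-24)) = 1/(-4) = -1/4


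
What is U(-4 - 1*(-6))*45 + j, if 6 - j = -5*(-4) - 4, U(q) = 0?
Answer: -10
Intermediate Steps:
j = -10 (j = 6 - (-5*(-4) - 4) = 6 - (20 - 4) = 6 - 1*16 = 6 - 16 = -10)
U(-4 - 1*(-6))*45 + j = 0*45 - 10 = 0 - 10 = -10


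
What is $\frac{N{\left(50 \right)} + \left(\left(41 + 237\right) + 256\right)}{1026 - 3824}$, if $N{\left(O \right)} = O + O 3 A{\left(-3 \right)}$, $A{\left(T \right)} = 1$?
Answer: $- \frac{367}{1399} \approx -0.26233$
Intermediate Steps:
$N{\left(O \right)} = 4 O$ ($N{\left(O \right)} = O + O 3 \cdot 1 = O + 3 O 1 = O + 3 O = 4 O$)
$\frac{N{\left(50 \right)} + \left(\left(41 + 237\right) + 256\right)}{1026 - 3824} = \frac{4 \cdot 50 + \left(\left(41 + 237\right) + 256\right)}{1026 - 3824} = \frac{200 + \left(278 + 256\right)}{-2798} = \left(200 + 534\right) \left(- \frac{1}{2798}\right) = 734 \left(- \frac{1}{2798}\right) = - \frac{367}{1399}$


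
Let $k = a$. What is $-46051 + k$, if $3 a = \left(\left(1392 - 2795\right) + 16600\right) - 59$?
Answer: $-41005$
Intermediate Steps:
$a = 5046$ ($a = \frac{\left(\left(1392 - 2795\right) + 16600\right) - 59}{3} = \frac{\left(-1403 + 16600\right) - 59}{3} = \frac{15197 - 59}{3} = \frac{1}{3} \cdot 15138 = 5046$)
$k = 5046$
$-46051 + k = -46051 + 5046 = -41005$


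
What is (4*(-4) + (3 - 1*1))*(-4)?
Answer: 56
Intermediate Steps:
(4*(-4) + (3 - 1*1))*(-4) = (-16 + (3 - 1))*(-4) = (-16 + 2)*(-4) = -14*(-4) = 56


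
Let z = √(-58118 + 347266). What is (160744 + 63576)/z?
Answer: 112160*√72287/72287 ≈ 417.17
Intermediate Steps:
z = 2*√72287 (z = √289148 = 2*√72287 ≈ 537.72)
(160744 + 63576)/z = (160744 + 63576)/((2*√72287)) = 224320*(√72287/144574) = 112160*√72287/72287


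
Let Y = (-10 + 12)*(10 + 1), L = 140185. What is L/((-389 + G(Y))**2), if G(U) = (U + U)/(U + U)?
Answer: 140185/150544 ≈ 0.93119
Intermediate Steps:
Y = 22 (Y = 2*11 = 22)
G(U) = 1 (G(U) = (2*U)/((2*U)) = (2*U)*(1/(2*U)) = 1)
L/((-389 + G(Y))**2) = 140185/((-389 + 1)**2) = 140185/((-388)**2) = 140185/150544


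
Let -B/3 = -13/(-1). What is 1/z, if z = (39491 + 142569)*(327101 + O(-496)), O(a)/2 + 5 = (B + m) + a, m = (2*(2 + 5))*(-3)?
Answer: 1/59340090220 ≈ 1.6852e-11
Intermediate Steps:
B = -39 (B = -(-39)/(-1) = -(-39)*(-1) = -3*13 = -39)
m = -42 (m = (2*7)*(-3) = 14*(-3) = -42)
O(a) = -172 + 2*a (O(a) = -10 + 2*((-39 - 42) + a) = -10 + 2*(-81 + a) = -10 + (-162 + 2*a) = -172 + 2*a)
z = 59340090220 (z = (39491 + 142569)*(327101 + (-172 + 2*(-496))) = 182060*(327101 + (-172 - 992)) = 182060*(327101 - 1164) = 182060*325937 = 59340090220)
1/z = 1/59340090220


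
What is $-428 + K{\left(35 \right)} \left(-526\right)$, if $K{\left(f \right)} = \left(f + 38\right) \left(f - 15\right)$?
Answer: $-768388$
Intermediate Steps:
$K{\left(f \right)} = \left(-15 + f\right) \left(38 + f\right)$ ($K{\left(f \right)} = \left(38 + f\right) \left(-15 + f\right) = \left(-15 + f\right) \left(38 + f\right)$)
$-428 + K{\left(35 \right)} \left(-526\right) = -428 + \left(-570 + 35^{2} + 23 \cdot 35\right) \left(-526\right) = -428 + \left(-570 + 1225 + 805\right) \left(-526\right) = -428 + 1460 \left(-526\right) = -428 - 767960 = -768388$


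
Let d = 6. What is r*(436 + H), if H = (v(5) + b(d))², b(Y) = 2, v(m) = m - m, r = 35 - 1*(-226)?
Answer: 114840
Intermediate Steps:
r = 261 (r = 35 + 226 = 261)
v(m) = 0
H = 4 (H = (0 + 2)² = 2² = 4)
r*(436 + H) = 261*(436 + 4) = 261*440 = 114840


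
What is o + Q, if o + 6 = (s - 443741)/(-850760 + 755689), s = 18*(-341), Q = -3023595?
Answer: -287456320792/95071 ≈ -3.0236e+6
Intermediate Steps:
s = -6138
o = -120547/95071 (o = -6 + (-6138 - 443741)/(-850760 + 755689) = -6 - 449879/(-95071) = -6 - 449879*(-1/95071) = -6 + 449879/95071 = -120547/95071 ≈ -1.2680)
o + Q = -120547/95071 - 3023595 = -287456320792/95071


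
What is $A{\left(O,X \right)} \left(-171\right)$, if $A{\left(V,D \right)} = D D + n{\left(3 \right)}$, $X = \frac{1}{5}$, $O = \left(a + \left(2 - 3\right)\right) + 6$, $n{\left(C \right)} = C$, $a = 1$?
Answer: $- \frac{12996}{25} \approx -519.84$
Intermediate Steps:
$O = 6$ ($O = \left(1 + \left(2 - 3\right)\right) + 6 = \left(1 - 1\right) + 6 = 0 + 6 = 6$)
$X = \frac{1}{5} \approx 0.2$
$A{\left(V,D \right)} = 3 + D^{2}$ ($A{\left(V,D \right)} = D D + 3 = D^{2} + 3 = 3 + D^{2}$)
$A{\left(O,X \right)} \left(-171\right) = \left(3 + \left(\frac{1}{5}\right)^{2}\right) \left(-171\right) = \left(3 + \frac{1}{25}\right) \left(-171\right) = \frac{76}{25} \left(-171\right) = - \frac{12996}{25}$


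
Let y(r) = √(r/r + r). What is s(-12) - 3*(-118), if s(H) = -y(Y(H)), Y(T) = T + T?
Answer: 354 - I*√23 ≈ 354.0 - 4.7958*I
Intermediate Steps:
Y(T) = 2*T
y(r) = √(1 + r)
s(H) = -√(1 + 2*H)
s(-12) - 3*(-118) = -√(1 + 2*(-12)) - 3*(-118) = -√(1 - 24) + 354 = -√(-23) + 354 = -I*√23 + 354 = 354 - I*√23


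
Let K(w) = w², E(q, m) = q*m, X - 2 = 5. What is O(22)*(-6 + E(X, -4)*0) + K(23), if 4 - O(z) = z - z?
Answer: 505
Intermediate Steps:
X = 7 (X = 2 + 5 = 7)
E(q, m) = m*q
O(z) = 4 (O(z) = 4 - (z - z) = 4 - 1*0 = 4 + 0 = 4)
O(22)*(-6 + E(X, -4)*0) + K(23) = 4*(-6 - 4*7*0) + 23² = 4*(-6 - 28*0) + 529 = 4*(-6 + 0) + 529 = 4*(-6) + 529 = -24 + 529 = 505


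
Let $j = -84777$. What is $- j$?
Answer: $84777$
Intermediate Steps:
$- j = \left(-1\right) \left(-84777\right) = 84777$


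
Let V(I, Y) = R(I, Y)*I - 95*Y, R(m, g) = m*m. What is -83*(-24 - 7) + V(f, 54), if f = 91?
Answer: 751014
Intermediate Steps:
R(m, g) = m²
V(I, Y) = I³ - 95*Y (V(I, Y) = I²*I - 95*Y = I³ - 95*Y)
-83*(-24 - 7) + V(f, 54) = -83*(-24 - 7) + (91³ - 95*54) = -83*(-31) + (753571 - 5130) = 2573 + 748441 = 751014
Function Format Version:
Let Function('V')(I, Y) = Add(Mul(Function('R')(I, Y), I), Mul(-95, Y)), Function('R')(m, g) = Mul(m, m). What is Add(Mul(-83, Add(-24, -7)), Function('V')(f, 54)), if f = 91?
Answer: 751014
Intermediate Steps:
Function('R')(m, g) = Pow(m, 2)
Function('V')(I, Y) = Add(Pow(I, 3), Mul(-95, Y)) (Function('V')(I, Y) = Add(Mul(Pow(I, 2), I), Mul(-95, Y)) = Add(Pow(I, 3), Mul(-95, Y)))
Add(Mul(-83, Add(-24, -7)), Function('V')(f, 54)) = Add(Mul(-83, Add(-24, -7)), Add(Pow(91, 3), Mul(-95, 54))) = Add(Mul(-83, -31), Add(753571, -5130)) = Add(2573, 748441) = 751014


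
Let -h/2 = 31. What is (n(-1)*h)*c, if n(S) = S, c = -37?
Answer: -2294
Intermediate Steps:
h = -62 (h = -2*31 = -62)
(n(-1)*h)*c = -1*(-62)*(-37) = 62*(-37) = -2294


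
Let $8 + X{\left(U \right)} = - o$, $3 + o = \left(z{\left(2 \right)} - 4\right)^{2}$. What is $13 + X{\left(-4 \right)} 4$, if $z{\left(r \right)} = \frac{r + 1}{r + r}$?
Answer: $- \frac{197}{4} \approx -49.25$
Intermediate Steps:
$z{\left(r \right)} = \frac{1 + r}{2 r}$
$o = \frac{121}{16}$ ($o = -3 + \left(\frac{1 + 2}{2 \cdot 2} - 4\right)^{2} = -3 + \left(\frac{1}{2} \cdot \frac{1}{2} \cdot 3 - 4\right)^{2} = -3 + \left(\frac{3}{4} - 4\right)^{2} = -3 + \left(- \frac{13}{4}\right)^{2} = -3 + \frac{169}{16} = \frac{121}{16} \approx 7.5625$)
$X{\left(U \right)} = - \frac{249}{16}$ ($X{\left(U \right)} = -8 - \frac{121}{16} = - \frac{249}{16}$)
$13 + X{\left(-4 \right)} 4 = 13 - \frac{249}{4} = - \frac{197}{4}$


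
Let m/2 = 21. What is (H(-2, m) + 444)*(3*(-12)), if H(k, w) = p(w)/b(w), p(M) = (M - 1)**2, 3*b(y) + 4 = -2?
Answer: 14274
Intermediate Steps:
m = 42 (m = 2*21 = 42)
b(y) = -2 (b(y) = -4/3 + (1/3)*(-2) = -4/3 - 2/3 = -2)
p(M) = (-1 + M)**2
H(k, w) = -(-1 + w)**2/2 (H(k, w) = (-1 + w)**2/(-2) = (-1 + w)**2*(-1/2) = -(-1 + w)**2/2)
(H(-2, m) + 444)*(3*(-12)) = (-(-1 + 42)**2/2 + 444)*(3*(-12)) = (-1/2*41**2 + 444)*(-36) = (-1/2*1681 + 444)*(-36) = (-1681/2 + 444)*(-36) = -793/2*(-36) = 14274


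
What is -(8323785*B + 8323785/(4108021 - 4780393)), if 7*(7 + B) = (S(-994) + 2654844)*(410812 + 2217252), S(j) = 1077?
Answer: -4340492940286192823159045/522956 ≈ -8.2999e+18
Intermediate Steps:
B = 6979930366895/7 (B = -7 + ((1077 + 2654844)*(410812 + 2217252))/7 = -7 + (2655921*2628064)/7 = -7 + (⅐)*6979930366944 = -7 + 6979930366944/7 = 6979930366895/7 ≈ 9.9713e+11)
-(8323785*B + 8323785/(4108021 - 4780393)) = -(58099439689005097575/7 + 8323785/(4108021 - 4780393)) = -8323785/(1/(1/(-672372) + 6979930366895/7)) = -8323785/(1/(-1/672372 + 6979930366895/7)) = -8323785/(1/(4693109740649924933/4706604)) = -8323785/4706604/4693109740649924933 = -8323785*4693109740649924933/4706604 = -4340492940286192823159045/522956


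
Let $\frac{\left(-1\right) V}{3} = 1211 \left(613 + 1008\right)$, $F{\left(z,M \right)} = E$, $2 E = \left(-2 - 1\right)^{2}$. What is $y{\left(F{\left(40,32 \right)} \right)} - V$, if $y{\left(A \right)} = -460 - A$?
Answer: $\frac{11777257}{2} \approx 5.8886 \cdot 10^{6}$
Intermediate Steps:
$E = \frac{9}{2}$ ($E = \frac{\left(-2 - 1\right)^{2}}{2} = \frac{\left(-3\right)^{2}}{2} = \frac{1}{2} \cdot 9 = \frac{9}{2} \approx 4.5$)
$F{\left(z,M \right)} = \frac{9}{2}$
$V = -5889093$ ($V = - 3 \cdot 1211 \left(613 + 1008\right) = - 3 \cdot 1211 \cdot 1621 = \left(-3\right) 1963031 = -5889093$)
$y{\left(F{\left(40,32 \right)} \right)} - V = \left(-460 - \frac{9}{2}\right) - -5889093 = \left(-460 - \frac{9}{2}\right) + 5889093 = - \frac{929}{2} + 5889093 = \frac{11777257}{2}$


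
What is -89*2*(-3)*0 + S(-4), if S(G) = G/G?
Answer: 1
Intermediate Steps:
S(G) = 1
-89*2*(-3)*0 + S(-4) = -89*2*(-3)*0 + 1 = -(-534)*0 + 1 = -89*0 + 1 = 0 + 1 = 1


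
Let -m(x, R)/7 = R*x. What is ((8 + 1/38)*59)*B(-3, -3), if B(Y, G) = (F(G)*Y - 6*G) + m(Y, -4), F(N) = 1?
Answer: -1241655/38 ≈ -32675.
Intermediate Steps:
m(x, R) = -7*R*x
B(Y, G) = -6*G + 29*Y (B(Y, G) = (1*Y - 6*G) - 7*(-4)*Y = (Y - 6*G) + 28*Y = -6*G + 29*Y)
((8 + 1/38)*59)*B(-3, -3) = ((8 + 1/38)*59)*(-6*(-3) + 29*(-3)) = ((8 + 1/38)*59)*(18 - 87) = ((305/38)*59)*(-69) = (17995/38)*(-69) = -1241655/38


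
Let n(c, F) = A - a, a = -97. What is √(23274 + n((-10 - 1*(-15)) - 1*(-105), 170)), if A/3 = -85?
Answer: 2*√5779 ≈ 152.04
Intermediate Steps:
A = -255 (A = 3*(-85) = -255)
n(c, F) = -158 (n(c, F) = -255 - 1*(-97) = -255 + 97 = -158)
√(23274 + n((-10 - 1*(-15)) - 1*(-105), 170)) = √(23274 - 158) = √23116 = 2*√5779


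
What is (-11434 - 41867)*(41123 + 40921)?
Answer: -4373027244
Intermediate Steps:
(-11434 - 41867)*(41123 + 40921) = -53301*82044 = -4373027244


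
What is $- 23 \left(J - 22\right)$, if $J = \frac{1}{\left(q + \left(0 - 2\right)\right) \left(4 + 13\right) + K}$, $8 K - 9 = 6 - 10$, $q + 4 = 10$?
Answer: $\frac{277610}{549} \approx 505.67$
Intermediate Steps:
$q = 6$ ($q = -4 + 10 = 6$)
$K = \frac{5}{8}$ ($K = \frac{9}{8} + \frac{6 - 10}{8} = \frac{9}{8} + \frac{1}{8} \left(-4\right) = \frac{9}{8} - \frac{1}{2} = \frac{5}{8} \approx 0.625$)
$J = \frac{8}{549}$ ($J = \frac{1}{\left(6 + \left(0 - 2\right)\right) \left(4 + 13\right) + \frac{5}{8}} = \frac{1}{\left(6 - 2\right) 17 + \frac{5}{8}} = \frac{1}{4 \cdot 17 + \frac{5}{8}} = \frac{1}{68 + \frac{5}{8}} = \frac{1}{\frac{549}{8}} = \frac{8}{549} \approx 0.014572$)
$- 23 \left(J - 22\right) = - 23 \left(\frac{8}{549} - 22\right) = \left(-23\right) \left(- \frac{12070}{549}\right) = \frac{277610}{549}$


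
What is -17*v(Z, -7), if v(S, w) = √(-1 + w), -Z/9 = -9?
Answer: -34*I*√2 ≈ -48.083*I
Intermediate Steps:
Z = 81 (Z = -9*(-9) = 81)
-17*v(Z, -7) = -17*√(-1 - 7) = -34*I*√2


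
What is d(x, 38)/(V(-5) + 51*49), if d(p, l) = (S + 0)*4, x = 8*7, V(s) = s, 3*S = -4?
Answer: -8/3741 ≈ -0.0021385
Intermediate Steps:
S = -4/3 (S = (⅓)*(-4) = -4/3 ≈ -1.3333)
x = 56
d(p, l) = -16/3 (d(p, l) = (-4/3 + 0)*4 = -4/3*4 = -16/3)
d(x, 38)/(V(-5) + 51*49) = -16/(3*(-5 + 51*49)) = -16/(3*(-5 + 2499)) = -16/3/2494 = -16/3*1/2494 = -8/3741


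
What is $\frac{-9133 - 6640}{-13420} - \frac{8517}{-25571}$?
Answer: $\frac{517629523}{343162820} \approx 1.5084$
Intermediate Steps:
$\frac{-9133 - 6640}{-13420} - \frac{8517}{-25571} = \left(-9133 - 6640\right) \left(- \frac{1}{13420}\right) - - \frac{8517}{25571} = \left(-15773\right) \left(- \frac{1}{13420}\right) + \frac{8517}{25571} = \frac{15773}{13420} + \frac{8517}{25571} = \frac{517629523}{343162820}$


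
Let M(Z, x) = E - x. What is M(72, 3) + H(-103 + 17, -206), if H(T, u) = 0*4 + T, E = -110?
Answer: -199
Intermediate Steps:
H(T, u) = T (H(T, u) = 0 + T = T)
M(Z, x) = -110 - x
M(72, 3) + H(-103 + 17, -206) = (-110 - 1*3) + (-103 + 17) = (-110 - 3) - 86 = -113 - 86 = -199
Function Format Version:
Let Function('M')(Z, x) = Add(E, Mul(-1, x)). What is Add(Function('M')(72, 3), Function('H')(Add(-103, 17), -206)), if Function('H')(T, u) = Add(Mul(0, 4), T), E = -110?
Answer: -199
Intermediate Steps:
Function('H')(T, u) = T (Function('H')(T, u) = Add(0, T) = T)
Function('M')(Z, x) = Add(-110, Mul(-1, x))
Add(Function('M')(72, 3), Function('H')(Add(-103, 17), -206)) = Add(Add(-110, Mul(-1, 3)), Add(-103, 17)) = Add(Add(-110, -3), -86) = Add(-113, -86) = -199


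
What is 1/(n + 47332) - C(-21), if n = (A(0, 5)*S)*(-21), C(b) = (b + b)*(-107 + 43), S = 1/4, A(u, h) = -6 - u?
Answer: -254626174/94727 ≈ -2688.0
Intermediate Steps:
S = ¼ (S = 1*(¼) = ¼ ≈ 0.25000)
C(b) = -128*b (C(b) = (2*b)*(-64) = -128*b)
n = 63/2 (n = ((-6 - 1*0)*(¼))*(-21) = ((-6 + 0)*(¼))*(-21) = -6*¼*(-21) = -3/2*(-21) = 63/2 ≈ 31.500)
1/(n + 47332) - C(-21) = 1/(63/2 + 47332) - (-128)*(-21) = 1/(94727/2) - 1*2688 = 2/94727 - 2688 = -254626174/94727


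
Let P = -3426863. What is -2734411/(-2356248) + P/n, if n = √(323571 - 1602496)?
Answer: 2734411/2356248 + 3426863*I*√51157/255785 ≈ 1.1605 + 3030.2*I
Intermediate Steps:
n = 5*I*√51157 (n = √(-1278925) = 5*I*√51157 ≈ 1130.9*I)
-2734411/(-2356248) + P/n = -2734411/(-2356248) - 3426863*(-I*√51157/255785) = -2734411*(-1/2356248) - (-3426863)*I*√51157/255785 = 2734411/2356248 + 3426863*I*√51157/255785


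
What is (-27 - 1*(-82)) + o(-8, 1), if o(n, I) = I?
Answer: 56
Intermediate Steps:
(-27 - 1*(-82)) + o(-8, 1) = (-27 - 1*(-82)) + 1 = (-27 + 82) + 1 = 55 + 1 = 56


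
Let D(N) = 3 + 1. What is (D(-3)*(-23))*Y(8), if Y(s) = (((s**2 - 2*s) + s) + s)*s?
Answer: -47104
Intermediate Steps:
D(N) = 4
Y(s) = s**3 (Y(s) = ((s**2 - s) + s)*s = s**2*s = s**3)
(D(-3)*(-23))*Y(8) = (4*(-23))*8**3 = -92*512 = -47104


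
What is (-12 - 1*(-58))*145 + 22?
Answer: 6692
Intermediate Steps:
(-12 - 1*(-58))*145 + 22 = (-12 + 58)*145 + 22 = 46*145 + 22 = 6670 + 22 = 6692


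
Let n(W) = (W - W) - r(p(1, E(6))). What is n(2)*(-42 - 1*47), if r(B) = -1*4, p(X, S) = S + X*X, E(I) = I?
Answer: -356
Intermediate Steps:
p(X, S) = S + X²
r(B) = -4
n(W) = 4 (n(W) = (W - W) - 1*(-4) = 0 + 4 = 4)
n(2)*(-42 - 1*47) = 4*(-42 - 1*47) = 4*(-42 - 47) = 4*(-89) = -356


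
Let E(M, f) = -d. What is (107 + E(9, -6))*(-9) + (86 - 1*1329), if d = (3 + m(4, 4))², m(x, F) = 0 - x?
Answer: -2197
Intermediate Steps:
m(x, F) = -x
d = 1 (d = (3 - 1*4)² = (3 - 4)² = (-1)² = 1)
E(M, f) = -1 (E(M, f) = -1*1 = -1)
(107 + E(9, -6))*(-9) + (86 - 1*1329) = (107 - 1)*(-9) + (86 - 1*1329) = 106*(-9) + (86 - 1329) = -954 - 1243 = -2197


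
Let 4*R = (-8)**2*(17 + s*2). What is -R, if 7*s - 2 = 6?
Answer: -2160/7 ≈ -308.57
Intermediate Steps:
s = 8/7 (s = 2/7 + (1/7)*6 = 2/7 + 6/7 = 8/7 ≈ 1.1429)
R = 2160/7 (R = ((-8)**2*(17 + (8/7)*2))/4 = (64*(17 + 16/7))/4 = (64*(135/7))/4 = (1/4)*(8640/7) = 2160/7 ≈ 308.57)
-R = -1*2160/7 = -2160/7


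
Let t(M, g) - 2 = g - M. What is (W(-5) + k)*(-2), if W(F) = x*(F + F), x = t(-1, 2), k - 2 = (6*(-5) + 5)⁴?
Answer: -781154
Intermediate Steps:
t(M, g) = 2 + g - M (t(M, g) = 2 + (g - M) = 2 + g - M)
k = 390627 (k = 2 + (6*(-5) + 5)⁴ = 2 + (-30 + 5)⁴ = 2 + (-25)⁴ = 2 + 390625 = 390627)
x = 5 (x = 2 + 2 - 1*(-1) = 2 + 2 + 1 = 5)
W(F) = 10*F (W(F) = 5*(F + F) = 5*(2*F) = 10*F)
(W(-5) + k)*(-2) = (10*(-5) + 390627)*(-2) = (-50 + 390627)*(-2) = 390577*(-2) = -781154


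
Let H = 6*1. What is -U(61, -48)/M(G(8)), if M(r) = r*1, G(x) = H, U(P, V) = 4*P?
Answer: -122/3 ≈ -40.667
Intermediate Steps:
H = 6
G(x) = 6
M(r) = r
-U(61, -48)/M(G(8)) = -4*61/6 = -244/6 = -1*122/3 = -122/3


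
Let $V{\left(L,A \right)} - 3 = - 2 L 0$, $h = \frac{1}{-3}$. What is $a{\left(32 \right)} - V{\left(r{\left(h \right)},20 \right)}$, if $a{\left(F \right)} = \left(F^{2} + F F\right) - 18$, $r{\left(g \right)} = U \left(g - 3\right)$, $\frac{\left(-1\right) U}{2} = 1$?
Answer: $2027$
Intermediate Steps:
$U = -2$ ($U = \left(-2\right) 1 = -2$)
$h = - \frac{1}{3} \approx -0.33333$
$r{\left(g \right)} = 6 - 2 g$ ($r{\left(g \right)} = - 2 \left(g - 3\right) = - 2 \left(-3 + g\right) = 6 - 2 g$)
$a{\left(F \right)} = -18 + 2 F^{2}$ ($a{\left(F \right)} = \left(F^{2} + F^{2}\right) - 18 = 2 F^{2} - 18 = -18 + 2 F^{2}$)
$V{\left(L,A \right)} = 3$ ($V{\left(L,A \right)} = 3 + - 2 L 0 = 3 + 0 = 3$)
$a{\left(32 \right)} - V{\left(r{\left(h \right)},20 \right)} = \left(-18 + 2 \cdot 32^{2}\right) - 3 = \left(-18 + 2 \cdot 1024\right) - 3 = \left(-18 + 2048\right) - 3 = 2030 - 3 = 2027$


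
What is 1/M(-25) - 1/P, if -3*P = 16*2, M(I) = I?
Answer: 43/800 ≈ 0.053750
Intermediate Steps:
P = -32/3 (P = -16*2/3 = -⅓*32 = -32/3 ≈ -10.667)
1/M(-25) - 1/P = 1/(-25) - 1/(-32/3) = -1/25 - 1*(-3/32) = -1/25 + 3/32 = 43/800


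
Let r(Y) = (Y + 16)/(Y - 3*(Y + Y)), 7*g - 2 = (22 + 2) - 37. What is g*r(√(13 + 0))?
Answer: 11/35 + 176*√13/455 ≈ 1.7090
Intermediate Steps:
g = -11/7 (g = 2/7 + ((22 + 2) - 37)/7 = 2/7 + (24 - 37)/7 = 2/7 + (⅐)*(-13) = 2/7 - 13/7 = -11/7 ≈ -1.5714)
r(Y) = -(16 + Y)/(5*Y) (r(Y) = (16 + Y)/(Y - 6*Y) = (16 + Y)/((-5*Y)) = (16 + Y)*(-1/(5*Y)) = -(16 + Y)/(5*Y))
g*r(√(13 + 0)) = -11*(-16 - √(13 + 0))/(35*(√(13 + 0))) = -11*(-16 - √13)/(35*(√13)) = -11*√13/13*(-16 - √13)/35 = -11*√13*(-16 - √13)/455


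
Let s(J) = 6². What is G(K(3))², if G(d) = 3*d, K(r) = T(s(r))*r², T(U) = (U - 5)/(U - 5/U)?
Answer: 907937424/1666681 ≈ 544.76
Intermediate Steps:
s(J) = 36
T(U) = (-5 + U)/(U - 5/U)
K(r) = 1116*r²/1291 (K(r) = (36*(-5 + 36)/(-5 + 36²))*r² = (36*31/(-5 + 1296))*r² = (36*31/1291)*r² = (36*(1/1291)*31)*r² = 1116*r²/1291)
G(K(3))² = (3*((1116/1291)*3²))² = (3*((1116/1291)*9))² = (3*(10044/1291))² = (30132/1291)² = 907937424/1666681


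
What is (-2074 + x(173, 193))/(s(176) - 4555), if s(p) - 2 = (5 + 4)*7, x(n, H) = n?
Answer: 1901/4490 ≈ 0.42339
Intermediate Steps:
s(p) = 65 (s(p) = 2 + (5 + 4)*7 = 2 + 9*7 = 2 + 63 = 65)
(-2074 + x(173, 193))/(s(176) - 4555) = (-2074 + 173)/(65 - 4555) = -1901/(-4490) = -1901*(-1/4490) = 1901/4490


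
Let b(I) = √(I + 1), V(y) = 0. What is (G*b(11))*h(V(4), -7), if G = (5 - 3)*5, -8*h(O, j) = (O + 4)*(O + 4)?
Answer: -40*√3 ≈ -69.282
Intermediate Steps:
h(O, j) = -(4 + O)²/8 (h(O, j) = -(O + 4)*(O + 4)/8 = -(4 + O)*(4 + O)/8 = -(4 + O)²/8)
G = 10 (G = 2*5 = 10)
b(I) = √(1 + I)
(G*b(11))*h(V(4), -7) = (10*√(1 + 11))*(-(4 + 0)²/8) = (10*√12)*(-⅛*4²) = (10*(2*√3))*(-⅛*16) = (20*√3)*(-2) = -40*√3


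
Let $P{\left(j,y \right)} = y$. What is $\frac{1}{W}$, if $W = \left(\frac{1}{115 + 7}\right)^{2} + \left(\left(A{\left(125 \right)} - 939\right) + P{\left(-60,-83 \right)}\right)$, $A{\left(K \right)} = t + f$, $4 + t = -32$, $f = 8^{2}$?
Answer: $- \frac{14884}{14794695} \approx -0.001006$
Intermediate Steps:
$f = 64$
$t = -36$ ($t = -4 - 32 = -36$)
$A{\left(K \right)} = 28$ ($A{\left(K \right)} = -36 + 64 = 28$)
$W = - \frac{14794695}{14884}$ ($W = \left(\frac{1}{115 + 7}\right)^{2} + \left(\left(28 - 939\right) - 83\right) = \left(\frac{1}{122}\right)^{2} - 994 = \frac{1}{14884} - 994 = - \frac{14794695}{14884} \approx -994.0$)
$\frac{1}{W} = \frac{1}{- \frac{14794695}{14884}} = - \frac{14884}{14794695}$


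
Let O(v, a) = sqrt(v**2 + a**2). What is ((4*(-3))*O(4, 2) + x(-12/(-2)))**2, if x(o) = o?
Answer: 2916 - 288*sqrt(5) ≈ 2272.0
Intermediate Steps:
O(v, a) = sqrt(a**2 + v**2)
((4*(-3))*O(4, 2) + x(-12/(-2)))**2 = ((4*(-3))*sqrt(2**2 + 4**2) - 12/(-2))**2 = (-12*sqrt(4 + 16) - 12*(-1/2))**2 = (-24*sqrt(5) + 6)**2 = (6 - 24*sqrt(5))**2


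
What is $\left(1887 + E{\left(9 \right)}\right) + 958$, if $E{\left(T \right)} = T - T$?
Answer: $2845$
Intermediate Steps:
$E{\left(T \right)} = 0$
$\left(1887 + E{\left(9 \right)}\right) + 958 = \left(1887 + 0\right) + 958 = 1887 + 958 = 2845$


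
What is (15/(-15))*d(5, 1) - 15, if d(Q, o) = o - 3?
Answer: -13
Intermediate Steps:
d(Q, o) = -3 + o
(15/(-15))*d(5, 1) - 15 = (15/(-15))*(-3 + 1) - 15 = (15*(-1/15))*(-2) - 15 = -1*(-2) - 15 = 2 - 15 = -13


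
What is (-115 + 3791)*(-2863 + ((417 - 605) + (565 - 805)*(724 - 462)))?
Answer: -242362356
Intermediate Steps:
(-115 + 3791)*(-2863 + ((417 - 605) + (565 - 805)*(724 - 462))) = 3676*(-2863 + (-188 - 240*262)) = 3676*(-2863 + (-188 - 62880)) = 3676*(-2863 - 63068) = 3676*(-65931) = -242362356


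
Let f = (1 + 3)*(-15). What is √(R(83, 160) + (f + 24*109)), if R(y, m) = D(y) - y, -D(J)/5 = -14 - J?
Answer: √2958 ≈ 54.388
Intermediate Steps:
f = -60 (f = 4*(-15) = -60)
D(J) = 70 + 5*J (D(J) = -5*(-14 - J) = 70 + 5*J)
R(y, m) = 70 + 4*y (R(y, m) = (70 + 5*y) - y = 70 + 4*y)
√(R(83, 160) + (f + 24*109)) = √((70 + 4*83) + (-60 + 24*109)) = √((70 + 332) + (-60 + 2616)) = √(402 + 2556) = √2958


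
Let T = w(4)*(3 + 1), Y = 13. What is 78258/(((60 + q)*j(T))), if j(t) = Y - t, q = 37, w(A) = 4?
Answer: -26086/97 ≈ -268.93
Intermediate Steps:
T = 16 (T = 4*(3 + 1) = 4*4 = 16)
j(t) = 13 - t
78258/(((60 + q)*j(T))) = 78258/(((60 + 37)*(13 - 1*16))) = 78258/((97*(13 - 16))) = 78258/((97*(-3))) = 78258/(-291) = 78258*(-1/291) = -26086/97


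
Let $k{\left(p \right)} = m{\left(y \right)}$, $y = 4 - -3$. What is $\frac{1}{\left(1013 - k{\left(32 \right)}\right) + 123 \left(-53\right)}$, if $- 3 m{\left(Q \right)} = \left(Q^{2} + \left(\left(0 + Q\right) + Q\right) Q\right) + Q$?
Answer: $- \frac{3}{16364} \approx -0.00018333$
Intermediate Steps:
$y = 7$ ($y = 4 + 3 = 7$)
$m{\left(Q \right)} = - Q^{2} - \frac{Q}{3}$ ($m{\left(Q \right)} = - \frac{\left(Q^{2} + \left(\left(0 + Q\right) + Q\right) Q\right) + Q}{3} = - \frac{\left(Q^{2} + \left(Q + Q\right) Q\right) + Q}{3} = - \frac{\left(Q^{2} + 2 Q Q\right) + Q}{3} = - \frac{\left(Q^{2} + 2 Q^{2}\right) + Q}{3} = - \frac{3 Q^{2} + Q}{3} = - \frac{Q + 3 Q^{2}}{3} = - Q^{2} - \frac{Q}{3}$)
$k{\left(p \right)} = - \frac{154}{3}$ ($k{\left(p \right)} = \left(-1\right) 7 \left(\frac{1}{3} + 7\right) = \left(-1\right) 7 \cdot \frac{22}{3} = - \frac{154}{3}$)
$\frac{1}{\left(1013 - k{\left(32 \right)}\right) + 123 \left(-53\right)} = \frac{1}{\left(1013 - - \frac{154}{3}\right) + 123 \left(-53\right)} = \frac{1}{\left(1013 + \frac{154}{3}\right) - 6519} = \frac{1}{\frac{3193}{3} - 6519} = \frac{1}{- \frac{16364}{3}} = - \frac{3}{16364}$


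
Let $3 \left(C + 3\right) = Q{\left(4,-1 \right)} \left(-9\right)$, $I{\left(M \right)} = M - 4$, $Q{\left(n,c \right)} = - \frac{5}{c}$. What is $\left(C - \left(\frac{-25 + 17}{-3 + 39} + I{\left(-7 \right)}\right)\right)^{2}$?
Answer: $\frac{3721}{81} \approx 45.938$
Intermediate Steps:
$I{\left(M \right)} = -4 + M$
$C = -18$ ($C = -3 + \frac{- \frac{5}{-1} \left(-9\right)}{3} = -3 + \frac{\left(-5\right) \left(-1\right) \left(-9\right)}{3} = -3 + \frac{5 \left(-9\right)}{3} = -3 + \frac{1}{3} \left(-45\right) = -3 - 15 = -18$)
$\left(C - \left(\frac{-25 + 17}{-3 + 39} + I{\left(-7 \right)}\right)\right)^{2} = \left(-18 - \left(-11 + \frac{-25 + 17}{-3 + 39}\right)\right)^{2} = \left(-18 - \left(-11 - \frac{8}{36}\right)\right)^{2} = \left(-18 + \left(- \frac{-8}{36} + 11\right)\right)^{2} = \left(-18 + \left(\left(-1\right) \left(- \frac{2}{9}\right) + 11\right)\right)^{2} = \left(-18 + \left(\frac{2}{9} + 11\right)\right)^{2} = \left(-18 + \frac{101}{9}\right)^{2} = \left(- \frac{61}{9}\right)^{2} = \frac{3721}{81}$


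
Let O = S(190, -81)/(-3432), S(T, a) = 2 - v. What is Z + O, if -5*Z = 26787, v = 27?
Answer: -91932859/17160 ≈ -5357.4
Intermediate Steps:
Z = -26787/5 (Z = -⅕*26787 = -26787/5 ≈ -5357.4)
S(T, a) = -25 (S(T, a) = 2 - 1*27 = 2 - 27 = -25)
O = 25/3432 (O = -25/(-3432) = -25*(-1/3432) = 25/3432 ≈ 0.0072844)
Z + O = -26787/5 + 25/3432 = -91932859/17160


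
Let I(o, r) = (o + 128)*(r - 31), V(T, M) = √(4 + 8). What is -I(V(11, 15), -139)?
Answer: 21760 + 340*√3 ≈ 22349.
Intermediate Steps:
V(T, M) = 2*√3 (V(T, M) = √12 = 2*√3)
I(o, r) = (-31 + r)*(128 + o) (I(o, r) = (128 + o)*(-31 + r) = (-31 + r)*(128 + o))
-I(V(11, 15), -139) = -(-3968 - 62*√3 + 128*(-139) + (2*√3)*(-139)) = -(-3968 - 62*√3 - 17792 - 278*√3) = -(-21760 - 340*√3) = 21760 + 340*√3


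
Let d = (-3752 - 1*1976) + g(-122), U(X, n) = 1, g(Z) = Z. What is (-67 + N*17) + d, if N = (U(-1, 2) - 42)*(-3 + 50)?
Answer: -38676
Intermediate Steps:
N = -1927 (N = (1 - 42)*(-3 + 50) = -41*47 = -1927)
d = -5850 (d = (-3752 - 1*1976) - 122 = (-3752 - 1976) - 122 = -5728 - 122 = -5850)
(-67 + N*17) + d = (-67 - 1927*17) - 5850 = (-67 - 32759) - 5850 = -32826 - 5850 = -38676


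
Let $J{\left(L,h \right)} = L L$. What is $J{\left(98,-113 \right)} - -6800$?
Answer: $16404$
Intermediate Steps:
$J{\left(L,h \right)} = L^{2}$
$J{\left(98,-113 \right)} - -6800 = 98^{2} - -6800 = 9604 + 6800 = 16404$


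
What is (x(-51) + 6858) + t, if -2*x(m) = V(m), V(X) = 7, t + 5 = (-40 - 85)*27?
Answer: 6949/2 ≈ 3474.5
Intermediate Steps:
t = -3380 (t = -5 + (-40 - 85)*27 = -5 - 125*27 = -5 - 3375 = -3380)
x(m) = -7/2 (x(m) = -½*7 = -7/2)
(x(-51) + 6858) + t = (-7/2 + 6858) - 3380 = 13709/2 - 3380 = 6949/2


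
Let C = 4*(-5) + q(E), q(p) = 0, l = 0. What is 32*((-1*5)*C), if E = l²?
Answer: 3200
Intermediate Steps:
E = 0 (E = 0² = 0)
C = -20 (C = 4*(-5) + 0 = -20 + 0 = -20)
32*((-1*5)*C) = 32*(-1*5*(-20)) = 32*(-5*(-20)) = 32*100 = 3200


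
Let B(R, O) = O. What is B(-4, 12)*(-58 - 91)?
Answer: -1788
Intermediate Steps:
B(-4, 12)*(-58 - 91) = 12*(-58 - 91) = 12*(-149) = -1788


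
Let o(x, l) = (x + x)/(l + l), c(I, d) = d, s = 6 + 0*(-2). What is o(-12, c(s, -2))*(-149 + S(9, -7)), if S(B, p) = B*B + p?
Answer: -450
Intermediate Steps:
S(B, p) = p + B**2 (S(B, p) = B**2 + p = p + B**2)
s = 6 (s = 6 + 0 = 6)
o(x, l) = x/l (o(x, l) = (2*x)/((2*l)) = (2*x)*(1/(2*l)) = x/l)
o(-12, c(s, -2))*(-149 + S(9, -7)) = (-12/(-2))*(-149 + (-7 + 9**2)) = (-12*(-1/2))*(-149 + (-7 + 81)) = 6*(-149 + 74) = 6*(-75) = -450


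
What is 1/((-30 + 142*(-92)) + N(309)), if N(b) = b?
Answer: -1/12785 ≈ -7.8217e-5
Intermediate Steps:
1/((-30 + 142*(-92)) + N(309)) = 1/((-30 + 142*(-92)) + 309) = 1/((-30 - 13064) + 309) = 1/(-13094 + 309) = 1/(-12785) = -1/12785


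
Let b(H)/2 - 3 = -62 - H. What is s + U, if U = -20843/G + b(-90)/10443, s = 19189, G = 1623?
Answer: 36112954122/1883221 ≈ 19176.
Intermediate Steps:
b(H) = -118 - 2*H (b(H) = 6 + 2*(-62 - H) = 6 + (-124 - 2*H) = -118 - 2*H)
U = -24173647/1883221 (U = -20843/1623 + (-118 - 2*(-90))/10443 = -20843*1/1623 + (-118 + 180)*(1/10443) = -20843/1623 + 62*(1/10443) = -20843/1623 + 62/10443 = -24173647/1883221 ≈ -12.836)
s + U = 19189 - 24173647/1883221 = 36112954122/1883221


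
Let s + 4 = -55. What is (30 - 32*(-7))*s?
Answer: -14986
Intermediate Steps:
s = -59 (s = -4 - 55 = -59)
(30 - 32*(-7))*s = (30 - 32*(-7))*(-59) = (30 + 224)*(-59) = 254*(-59) = -14986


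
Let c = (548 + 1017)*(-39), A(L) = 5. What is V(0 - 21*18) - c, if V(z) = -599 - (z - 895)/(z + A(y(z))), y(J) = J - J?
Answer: 22541355/373 ≈ 60433.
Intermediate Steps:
y(J) = 0
V(z) = -599 - (-895 + z)/(5 + z) (V(z) = -599 - (z - 895)/(z + 5) = -599 - (-895 + z)/(5 + z))
c = -61035 (c = 1565*(-39) = -61035)
V(0 - 21*18) - c = 300*(-7 - 2*(0 - 21*18))/(5 + (0 - 21*18)) - 1*(-61035) = 300*(-7 - 2*(0 - 378))/(5 + (0 - 378)) + 61035 = 300*(-7 - 2*(-378))/(5 - 378) + 61035 = 300*(-7 + 756)/(-373) + 61035 = 300*(-1/373)*749 + 61035 = -224700/373 + 61035 = 22541355/373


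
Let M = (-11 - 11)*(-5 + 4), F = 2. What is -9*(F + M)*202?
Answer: -43632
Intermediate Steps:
M = 22 (M = -22*(-1) = 22)
-9*(F + M)*202 = -9*(2 + 22)*202 = -9*24*202 = -216*202 = -43632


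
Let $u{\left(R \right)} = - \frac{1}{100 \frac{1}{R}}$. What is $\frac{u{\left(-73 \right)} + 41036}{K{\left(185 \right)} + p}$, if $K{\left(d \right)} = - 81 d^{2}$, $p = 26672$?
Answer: $- \frac{4103673}{274555300} \approx -0.014947$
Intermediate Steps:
$u{\left(R \right)} = - \frac{R}{100}$
$\frac{u{\left(-73 \right)} + 41036}{K{\left(185 \right)} + p} = \frac{\left(- \frac{1}{100}\right) \left(-73\right) + 41036}{- 81 \cdot 185^{2} + 26672} = \frac{\frac{73}{100} + 41036}{\left(-81\right) 34225 + 26672} = \frac{4103673}{100 \left(-2772225 + 26672\right)} = \frac{4103673}{100 \left(-2745553\right)} = \frac{4103673}{100} \left(- \frac{1}{2745553}\right) = - \frac{4103673}{274555300}$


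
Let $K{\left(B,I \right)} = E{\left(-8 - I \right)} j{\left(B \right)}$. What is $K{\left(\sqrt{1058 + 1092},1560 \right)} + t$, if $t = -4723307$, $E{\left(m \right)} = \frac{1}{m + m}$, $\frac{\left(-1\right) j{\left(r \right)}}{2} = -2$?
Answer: $- \frac{3703072689}{784} \approx -4.7233 \cdot 10^{6}$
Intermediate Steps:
$j{\left(r \right)} = 4$ ($j{\left(r \right)} = \left(-2\right) \left(-2\right) = 4$)
$E{\left(m \right)} = \frac{1}{2 m}$
$K{\left(B,I \right)} = \frac{2}{-8 - I}$ ($K{\left(B,I \right)} = \frac{1}{2 \left(-8 - I\right)} 4 = \frac{2}{-8 - I}$)
$K{\left(\sqrt{1058 + 1092},1560 \right)} + t = - \frac{2}{8 + 1560} - 4723307 = - \frac{2}{1568} - 4723307 = \left(-2\right) \frac{1}{1568} - 4723307 = - \frac{1}{784} - 4723307 = - \frac{3703072689}{784}$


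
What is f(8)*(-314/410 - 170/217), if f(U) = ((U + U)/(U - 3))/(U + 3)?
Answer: -1102704/2446675 ≈ -0.45070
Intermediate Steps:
f(U) = 2*U/((-3 + U)*(3 + U)) (f(U) = ((2*U)/(-3 + U))/(3 + U) = (2*U/(-3 + U))/(3 + U) = 2*U/((-3 + U)*(3 + U)))
f(8)*(-314/410 - 170/217) = (2*8/(-9 + 8²))*(-314/410 - 170/217) = (2*8/(-9 + 64))*(-314*1/410 - 170*1/217) = (2*8/55)*(-157/205 - 170/217) = (2*8*(1/55))*(-68919/44485) = (16/55)*(-68919/44485) = -1102704/2446675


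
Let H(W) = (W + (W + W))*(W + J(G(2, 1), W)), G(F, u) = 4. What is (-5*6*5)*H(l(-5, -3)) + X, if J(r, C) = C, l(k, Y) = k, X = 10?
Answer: -22490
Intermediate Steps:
H(W) = 6*W**2 (H(W) = (W + (W + W))*(W + W) = (W + 2*W)*(2*W) = (3*W)*(2*W) = 6*W**2)
(-5*6*5)*H(l(-5, -3)) + X = (-5*6*5)*(6*(-5)**2) + 10 = (-30*5)*(6*25) + 10 = -150*150 + 10 = -22500 + 10 = -22490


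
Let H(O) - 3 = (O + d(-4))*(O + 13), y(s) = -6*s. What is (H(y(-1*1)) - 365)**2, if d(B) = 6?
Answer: 17956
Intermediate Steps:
H(O) = 3 + (6 + O)*(13 + O) (H(O) = 3 + (O + 6)*(O + 13) = 3 + (6 + O)*(13 + O))
(H(y(-1*1)) - 365)**2 = ((81 + (-(-6))**2 + 19*(-(-6))) - 365)**2 = ((81 + (-6*(-1))**2 + 19*(-6*(-1))) - 365)**2 = ((81 + 6**2 + 19*6) - 365)**2 = ((81 + 36 + 114) - 365)**2 = (231 - 365)**2 = (-134)**2 = 17956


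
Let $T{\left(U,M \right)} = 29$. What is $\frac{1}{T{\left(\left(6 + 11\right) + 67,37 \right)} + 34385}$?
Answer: $\frac{1}{34414} \approx 2.9058 \cdot 10^{-5}$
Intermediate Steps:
$\frac{1}{T{\left(\left(6 + 11\right) + 67,37 \right)} + 34385} = \frac{1}{29 + 34385} = \frac{1}{34414}$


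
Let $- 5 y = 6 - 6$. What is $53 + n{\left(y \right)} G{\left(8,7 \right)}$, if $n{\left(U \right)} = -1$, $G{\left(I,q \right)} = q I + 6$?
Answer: $-9$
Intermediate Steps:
$G{\left(I,q \right)} = 6 + I q$ ($G{\left(I,q \right)} = I q + 6 = 6 + I q$)
$y = 0$ ($y = - \frac{6 - 6}{5} = \left(- \frac{1}{5}\right) 0 = 0$)
$53 + n{\left(y \right)} G{\left(8,7 \right)} = 53 - \left(6 + 8 \cdot 7\right) = 53 - \left(6 + 56\right) = 53 - 62 = -9$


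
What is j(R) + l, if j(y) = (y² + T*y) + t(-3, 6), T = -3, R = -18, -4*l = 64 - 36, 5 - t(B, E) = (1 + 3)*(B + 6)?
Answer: 364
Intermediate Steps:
t(B, E) = -19 - 4*B (t(B, E) = 5 - (1 + 3)*(B + 6) = 5 - 4*(6 + B) = 5 - (24 + 4*B) = 5 + (-24 - 4*B) = -19 - 4*B)
l = -7 (l = -(64 - 36)/4 = -¼*28 = -7)
j(y) = -7 + y² - 3*y (j(y) = (y² - 3*y) + (-19 - 4*(-3)) = (y² - 3*y) + (-19 + 12) = (y² - 3*y) - 7 = -7 + y² - 3*y)
j(R) + l = (-7 + (-18)² - 3*(-18)) - 7 = (-7 + 324 + 54) - 7 = 371 - 7 = 364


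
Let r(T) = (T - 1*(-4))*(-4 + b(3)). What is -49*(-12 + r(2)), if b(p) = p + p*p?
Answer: -1764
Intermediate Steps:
b(p) = p + p²
r(T) = 32 + 8*T (r(T) = (T - 1*(-4))*(-4 + 3*(1 + 3)) = (T + 4)*(-4 + 3*4) = (4 + T)*(-4 + 12) = (4 + T)*8 = 32 + 8*T)
-49*(-12 + r(2)) = -49*(-12 + (32 + 8*2)) = -49*(-12 + (32 + 16)) = -49*(-12 + 48) = -49*36 = -1764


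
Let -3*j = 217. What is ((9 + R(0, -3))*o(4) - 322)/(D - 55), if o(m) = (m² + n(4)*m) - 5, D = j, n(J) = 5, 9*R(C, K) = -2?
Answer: 449/1146 ≈ 0.39180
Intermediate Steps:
j = -217/3 (j = -⅓*217 = -217/3 ≈ -72.333)
R(C, K) = -2/9 (R(C, K) = (⅑)*(-2) = -2/9)
D = -217/3 ≈ -72.333
o(m) = -5 + m² + 5*m (o(m) = (m² + 5*m) - 5 = -5 + m² + 5*m)
((9 + R(0, -3))*o(4) - 322)/(D - 55) = ((9 - 2/9)*(-5 + 4² + 5*4) - 322)/(-217/3 - 55) = (79*(-5 + 16 + 20)/9 - 322)/(-382/3) = ((79/9)*31 - 322)*(-3/382) = (2449/9 - 322)*(-3/382) = -449/9*(-3/382) = 449/1146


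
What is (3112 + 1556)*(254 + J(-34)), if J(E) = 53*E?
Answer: -7226064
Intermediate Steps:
(3112 + 1556)*(254 + J(-34)) = (3112 + 1556)*(254 + 53*(-34)) = 4668*(254 - 1802) = 4668*(-1548) = -7226064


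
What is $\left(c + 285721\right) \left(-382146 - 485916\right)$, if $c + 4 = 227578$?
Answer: $-445571884290$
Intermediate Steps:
$c = 227574$ ($c = -4 + 227578 = 227574$)
$\left(c + 285721\right) \left(-382146 - 485916\right) = \left(227574 + 285721\right) \left(-382146 - 485916\right) = 513295 \left(-868062\right) = -445571884290$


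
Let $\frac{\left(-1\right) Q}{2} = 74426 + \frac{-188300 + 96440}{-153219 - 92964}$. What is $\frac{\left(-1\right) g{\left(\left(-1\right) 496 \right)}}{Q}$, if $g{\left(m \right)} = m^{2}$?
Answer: $\frac{5047079744}{3053751303} \approx 1.6527$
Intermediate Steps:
$Q = - \frac{12215005212}{82061}$ ($Q = - 2 \left(74426 + \frac{-188300 + 96440}{-153219 - 92964}\right) = - 2 \left(74426 - \frac{91860}{-246183}\right) = - 2 \left(74426 - - \frac{30620}{82061}\right) = - 2 \left(74426 + \frac{30620}{82061}\right) = \left(-2\right) \frac{6107502606}{82061} = - \frac{12215005212}{82061} \approx -1.4885 \cdot 10^{5}$)
$\frac{\left(-1\right) g{\left(\left(-1\right) 496 \right)}}{Q} = \frac{\left(-1\right) \left(\left(-1\right) 496\right)^{2}}{- \frac{12215005212}{82061}} = - \left(-496\right)^{2} \left(- \frac{82061}{12215005212}\right) = \left(-1\right) 246016 \left(- \frac{82061}{12215005212}\right) = \left(-246016\right) \left(- \frac{82061}{12215005212}\right) = \frac{5047079744}{3053751303}$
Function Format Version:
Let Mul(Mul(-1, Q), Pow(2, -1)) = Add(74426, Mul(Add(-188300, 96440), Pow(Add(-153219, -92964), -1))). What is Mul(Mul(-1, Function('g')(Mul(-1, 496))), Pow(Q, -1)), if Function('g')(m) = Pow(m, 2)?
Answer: Rational(5047079744, 3053751303) ≈ 1.6527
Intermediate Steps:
Q = Rational(-12215005212, 82061) (Q = Mul(-2, Add(74426, Mul(Add(-188300, 96440), Pow(Add(-153219, -92964), -1)))) = Mul(-2, Add(74426, Mul(-91860, Pow(-246183, -1)))) = Mul(-2, Add(74426, Mul(-91860, Rational(-1, 246183)))) = Mul(-2, Add(74426, Rational(30620, 82061))) = Mul(-2, Rational(6107502606, 82061)) = Rational(-12215005212, 82061) ≈ -1.4885e+5)
Mul(Mul(-1, Function('g')(Mul(-1, 496))), Pow(Q, -1)) = Mul(Mul(-1, Pow(Mul(-1, 496), 2)), Pow(Rational(-12215005212, 82061), -1)) = Mul(Mul(-1, Pow(-496, 2)), Rational(-82061, 12215005212)) = Mul(Mul(-1, 246016), Rational(-82061, 12215005212)) = Mul(-246016, Rational(-82061, 12215005212)) = Rational(5047079744, 3053751303)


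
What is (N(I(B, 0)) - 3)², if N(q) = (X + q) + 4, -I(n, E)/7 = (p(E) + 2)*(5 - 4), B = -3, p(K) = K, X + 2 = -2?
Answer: 289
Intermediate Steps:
X = -4 (X = -2 - 2 = -4)
I(n, E) = -14 - 7*E (I(n, E) = -7*(E + 2)*(5 - 4) = -7*(2 + E) = -14 - 7*E)
N(q) = q (N(q) = (-4 + q) + 4 = q)
(N(I(B, 0)) - 3)² = ((-14 - 7*0) - 3)² = ((-14 + 0) - 3)² = (-14 - 3)² = (-17)² = 289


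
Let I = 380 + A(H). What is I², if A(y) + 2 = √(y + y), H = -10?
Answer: 142864 + 1512*I*√5 ≈ 1.4286e+5 + 3380.9*I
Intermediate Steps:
A(y) = -2 + √2*√y (A(y) = -2 + √(y + y) = -2 + √(2*y) = -2 + √2*√y)
I = 378 + 2*I*√5 (I = 380 + (-2 + √2*√(-10)) = 380 + (-2 + √2*(I*√10)) = 380 + (-2 + 2*I*√5) = 378 + 2*I*√5 ≈ 378.0 + 4.4721*I)
I² = (378 + 2*I*√5)²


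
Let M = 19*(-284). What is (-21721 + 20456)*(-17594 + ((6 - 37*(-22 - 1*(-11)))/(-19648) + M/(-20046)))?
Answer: 4382935375936315/196931904 ≈ 2.2256e+7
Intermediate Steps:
M = -5396
(-21721 + 20456)*(-17594 + ((6 - 37*(-22 - 1*(-11)))/(-19648) + M/(-20046))) = (-21721 + 20456)*(-17594 + ((6 - 37*(-22 - 1*(-11)))/(-19648) - 5396/(-20046))) = -1265*(-17594 + ((6 - 37*(-22 + 11))*(-1/19648) - 5396*(-1/20046))) = -1265*(-17594 + ((6 - 37*(-11))*(-1/19648) + 2698/10023)) = -1265*(-17594 + ((6 + 407)*(-1/19648) + 2698/10023)) = -1265*(-17594 + (413*(-1/19648) + 2698/10023)) = -1265*(-17594 + (-413/19648 + 2698/10023)) = -1265*(-17594 + 48870805/196931904) = -1265*(-3464771048171/196931904) = 4382935375936315/196931904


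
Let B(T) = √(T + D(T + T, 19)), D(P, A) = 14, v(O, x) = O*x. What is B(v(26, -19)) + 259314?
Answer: 259314 + 4*I*√30 ≈ 2.5931e+5 + 21.909*I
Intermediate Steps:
B(T) = √(14 + T) (B(T) = √(T + 14) = √(14 + T))
B(v(26, -19)) + 259314 = √(14 + 26*(-19)) + 259314 = √(14 - 494) + 259314 = √(-480) + 259314 = 4*I*√30 + 259314 = 259314 + 4*I*√30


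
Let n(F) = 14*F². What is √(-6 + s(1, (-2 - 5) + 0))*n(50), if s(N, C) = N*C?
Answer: 35000*I*√13 ≈ 1.2619e+5*I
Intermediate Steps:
s(N, C) = C*N
√(-6 + s(1, (-2 - 5) + 0))*n(50) = √(-6 + ((-2 - 5) + 0)*1)*(14*50²) = √(-6 + (-7 + 0)*1)*(14*2500) = √(-6 - 7*1)*35000 = √(-6 - 7)*35000 = √(-13)*35000 = (I*√13)*35000 = 35000*I*√13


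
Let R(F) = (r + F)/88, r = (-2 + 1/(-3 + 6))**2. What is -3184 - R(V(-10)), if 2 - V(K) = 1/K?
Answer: -25217719/7920 ≈ -3184.1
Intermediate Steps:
V(K) = 2 - 1/K
r = 25/9 (r = (-2 + 1/3)**2 = (-5/3)**2 = 25/9 ≈ 2.7778)
R(F) = 25/792 + F/88 (R(F) = (25/9 + F)/88 = (25/9 + F)*(1/88) = 25/792 + F/88)
-3184 - R(V(-10)) = -3184 - (25/792 + (2 - 1/(-10))/88) = -3184 - (25/792 + (2 - 1*(-1/10))/88) = -3184 - (25/792 + (2 + 1/10)/88) = -3184 - (25/792 + (1/88)*(21/10)) = -3184 - (25/792 + 21/880) = -3184 - 1*439/7920 = -3184 - 439/7920 = -25217719/7920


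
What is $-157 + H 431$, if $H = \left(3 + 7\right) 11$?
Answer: $47253$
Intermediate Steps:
$H = 110$ ($H = 10 \cdot 11 = 110$)
$-157 + H 431 = -157 + 110 \cdot 431 = -157 + 47410 = 47253$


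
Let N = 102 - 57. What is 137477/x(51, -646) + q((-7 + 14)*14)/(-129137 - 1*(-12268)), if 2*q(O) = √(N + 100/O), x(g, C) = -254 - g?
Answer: -137477/305 - √2255/1636166 ≈ -450.74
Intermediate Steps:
N = 45
q(O) = √(45 + 100/O)/2
137477/x(51, -646) + q((-7 + 14)*14)/(-129137 - 1*(-12268)) = 137477/(-254 - 1*51) + (√(45 + 100/(((-7 + 14)*14)))/2)/(-129137 - 1*(-12268)) = 137477/(-254 - 51) + (√(45 + 100/((7*14)))/2)/(-129137 + 12268) = 137477/(-305) + (√(45 + 100/98)/2)/(-116869) = 137477*(-1/305) + (√(45 + 100*(1/98))/2)*(-1/116869) = -137477/305 + (√(45 + 50/49)/2)*(-1/116869) = -137477/305 + (√(2255/49)/2)*(-1/116869) = -137477/305 + ((√2255/7)/2)*(-1/116869) = -137477/305 + (√2255/14)*(-1/116869) = -137477/305 - √2255/1636166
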